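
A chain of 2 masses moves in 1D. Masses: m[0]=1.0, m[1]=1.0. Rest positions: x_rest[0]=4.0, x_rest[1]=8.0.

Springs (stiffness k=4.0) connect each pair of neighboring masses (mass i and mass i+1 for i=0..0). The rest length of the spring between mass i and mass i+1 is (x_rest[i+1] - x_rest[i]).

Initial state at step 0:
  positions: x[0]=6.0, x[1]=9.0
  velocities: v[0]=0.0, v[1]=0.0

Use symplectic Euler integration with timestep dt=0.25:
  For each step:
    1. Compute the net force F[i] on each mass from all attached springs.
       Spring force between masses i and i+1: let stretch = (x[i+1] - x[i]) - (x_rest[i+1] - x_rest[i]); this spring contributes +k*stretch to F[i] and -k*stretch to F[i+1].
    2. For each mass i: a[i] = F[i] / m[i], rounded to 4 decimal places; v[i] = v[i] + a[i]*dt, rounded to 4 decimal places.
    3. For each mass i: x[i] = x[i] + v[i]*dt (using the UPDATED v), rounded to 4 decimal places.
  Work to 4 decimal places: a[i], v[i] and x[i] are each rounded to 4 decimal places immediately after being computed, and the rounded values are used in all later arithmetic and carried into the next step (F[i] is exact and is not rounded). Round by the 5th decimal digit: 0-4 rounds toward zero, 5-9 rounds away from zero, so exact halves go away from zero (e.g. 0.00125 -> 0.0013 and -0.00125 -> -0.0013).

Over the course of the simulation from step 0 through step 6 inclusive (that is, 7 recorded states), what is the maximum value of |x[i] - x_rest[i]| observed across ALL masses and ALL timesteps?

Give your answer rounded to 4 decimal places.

Step 0: x=[6.0000 9.0000] v=[0.0000 0.0000]
Step 1: x=[5.7500 9.2500] v=[-1.0000 1.0000]
Step 2: x=[5.3750 9.6250] v=[-1.5000 1.5000]
Step 3: x=[5.0625 9.9375] v=[-1.2500 1.2500]
Step 4: x=[4.9688 10.0313] v=[-0.3750 0.3750]
Step 5: x=[5.1407 9.8594] v=[0.6875 -0.6875]
Step 6: x=[5.4923 9.5079] v=[1.4062 -1.4062]
Max displacement = 2.0313

Answer: 2.0313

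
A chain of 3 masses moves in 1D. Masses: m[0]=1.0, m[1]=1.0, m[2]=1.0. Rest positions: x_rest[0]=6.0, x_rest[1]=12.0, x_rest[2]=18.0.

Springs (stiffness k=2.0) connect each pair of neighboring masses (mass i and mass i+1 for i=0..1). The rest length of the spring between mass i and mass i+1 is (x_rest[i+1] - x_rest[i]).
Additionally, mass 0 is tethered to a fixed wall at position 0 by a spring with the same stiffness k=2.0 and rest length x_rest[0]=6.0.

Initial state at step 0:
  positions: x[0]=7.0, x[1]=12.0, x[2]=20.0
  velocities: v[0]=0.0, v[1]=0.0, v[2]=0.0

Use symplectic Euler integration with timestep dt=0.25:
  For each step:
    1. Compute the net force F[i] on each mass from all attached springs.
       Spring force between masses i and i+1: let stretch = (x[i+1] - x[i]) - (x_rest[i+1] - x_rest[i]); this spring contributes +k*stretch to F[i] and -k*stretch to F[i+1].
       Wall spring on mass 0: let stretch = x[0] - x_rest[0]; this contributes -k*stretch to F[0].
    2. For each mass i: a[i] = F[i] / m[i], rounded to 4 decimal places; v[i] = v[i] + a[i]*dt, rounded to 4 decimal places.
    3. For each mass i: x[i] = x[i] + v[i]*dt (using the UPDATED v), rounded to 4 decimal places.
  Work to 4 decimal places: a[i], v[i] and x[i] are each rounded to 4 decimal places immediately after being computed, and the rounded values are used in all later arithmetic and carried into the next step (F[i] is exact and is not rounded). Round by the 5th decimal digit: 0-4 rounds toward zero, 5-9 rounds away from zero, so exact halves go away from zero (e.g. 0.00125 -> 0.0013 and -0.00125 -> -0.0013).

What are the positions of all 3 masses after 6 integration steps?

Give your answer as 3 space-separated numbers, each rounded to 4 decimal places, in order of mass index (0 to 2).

Answer: 6.2627 13.1636 18.2257

Derivation:
Step 0: x=[7.0000 12.0000 20.0000] v=[0.0000 0.0000 0.0000]
Step 1: x=[6.7500 12.3750 19.7500] v=[-1.0000 1.5000 -1.0000]
Step 2: x=[6.3594 12.9688 19.3281] v=[-1.5625 2.3750 -1.6875]
Step 3: x=[6.0000 13.5313 18.8613] v=[-1.4375 2.2500 -1.8672]
Step 4: x=[5.8320 13.8187 18.4783] v=[-0.6719 1.1494 -1.5322]
Step 5: x=[5.9334 13.6902 18.2628] v=[0.4055 -0.5142 -0.8620]
Step 6: x=[6.2627 13.1636 18.2257] v=[1.3172 -2.1063 -0.1483]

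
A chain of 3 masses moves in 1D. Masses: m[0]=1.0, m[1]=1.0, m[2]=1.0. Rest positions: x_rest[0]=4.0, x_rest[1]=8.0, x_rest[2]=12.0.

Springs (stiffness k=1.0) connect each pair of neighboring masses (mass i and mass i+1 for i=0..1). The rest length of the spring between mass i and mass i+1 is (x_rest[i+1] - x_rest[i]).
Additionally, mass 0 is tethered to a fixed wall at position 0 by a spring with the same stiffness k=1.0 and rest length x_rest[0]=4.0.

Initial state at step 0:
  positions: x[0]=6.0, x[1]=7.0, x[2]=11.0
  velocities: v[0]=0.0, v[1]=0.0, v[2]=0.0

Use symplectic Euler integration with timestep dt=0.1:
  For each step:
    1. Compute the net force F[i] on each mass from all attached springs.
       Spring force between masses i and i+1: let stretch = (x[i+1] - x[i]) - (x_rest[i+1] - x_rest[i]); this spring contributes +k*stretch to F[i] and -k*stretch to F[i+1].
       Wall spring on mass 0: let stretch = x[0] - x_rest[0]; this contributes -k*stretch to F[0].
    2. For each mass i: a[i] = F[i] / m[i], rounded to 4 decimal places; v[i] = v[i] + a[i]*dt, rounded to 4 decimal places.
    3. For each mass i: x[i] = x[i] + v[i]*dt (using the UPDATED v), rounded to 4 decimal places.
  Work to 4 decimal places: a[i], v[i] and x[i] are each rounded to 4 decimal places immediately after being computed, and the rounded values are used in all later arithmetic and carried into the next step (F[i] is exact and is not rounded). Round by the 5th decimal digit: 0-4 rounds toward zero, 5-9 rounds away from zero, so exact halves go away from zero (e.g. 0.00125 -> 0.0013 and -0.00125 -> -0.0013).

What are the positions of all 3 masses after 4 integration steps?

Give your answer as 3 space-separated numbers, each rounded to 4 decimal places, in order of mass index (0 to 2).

Step 0: x=[6.0000 7.0000 11.0000] v=[0.0000 0.0000 0.0000]
Step 1: x=[5.9500 7.0300 11.0000] v=[-0.5000 0.3000 0.0000]
Step 2: x=[5.8513 7.0889 11.0003] v=[-0.9870 0.5890 0.0030]
Step 3: x=[5.7065 7.1745 11.0015] v=[-1.4484 0.8564 0.0119]
Step 4: x=[5.5193 7.2837 11.0044] v=[-1.8723 1.0923 0.0292]

Answer: 5.5193 7.2837 11.0044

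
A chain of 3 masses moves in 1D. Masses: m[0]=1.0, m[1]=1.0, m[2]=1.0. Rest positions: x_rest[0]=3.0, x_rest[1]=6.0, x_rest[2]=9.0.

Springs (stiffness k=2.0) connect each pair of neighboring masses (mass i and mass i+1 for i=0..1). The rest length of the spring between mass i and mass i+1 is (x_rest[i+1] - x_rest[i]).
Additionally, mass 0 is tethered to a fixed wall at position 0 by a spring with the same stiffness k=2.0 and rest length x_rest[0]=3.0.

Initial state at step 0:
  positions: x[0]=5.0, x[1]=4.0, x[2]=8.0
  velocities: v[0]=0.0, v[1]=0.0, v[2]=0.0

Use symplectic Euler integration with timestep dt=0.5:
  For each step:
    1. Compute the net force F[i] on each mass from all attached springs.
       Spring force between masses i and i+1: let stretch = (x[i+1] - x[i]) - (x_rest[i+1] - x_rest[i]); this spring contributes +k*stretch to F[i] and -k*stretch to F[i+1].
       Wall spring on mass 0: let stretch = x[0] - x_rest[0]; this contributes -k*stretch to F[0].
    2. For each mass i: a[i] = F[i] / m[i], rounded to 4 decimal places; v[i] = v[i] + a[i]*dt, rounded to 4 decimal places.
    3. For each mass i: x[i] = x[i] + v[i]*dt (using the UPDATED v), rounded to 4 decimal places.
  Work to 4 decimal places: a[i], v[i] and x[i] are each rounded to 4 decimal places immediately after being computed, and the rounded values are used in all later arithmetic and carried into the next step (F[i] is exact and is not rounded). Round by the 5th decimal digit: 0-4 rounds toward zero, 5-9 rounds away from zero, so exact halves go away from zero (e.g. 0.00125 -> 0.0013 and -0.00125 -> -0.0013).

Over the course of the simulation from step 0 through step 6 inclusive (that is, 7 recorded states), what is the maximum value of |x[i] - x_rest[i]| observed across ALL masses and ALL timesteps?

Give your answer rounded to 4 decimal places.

Step 0: x=[5.0000 4.0000 8.0000] v=[0.0000 0.0000 0.0000]
Step 1: x=[2.0000 6.5000 7.5000] v=[-6.0000 5.0000 -1.0000]
Step 2: x=[0.2500 7.2500 8.0000] v=[-3.5000 1.5000 1.0000]
Step 3: x=[1.8750 4.8750 9.6250] v=[3.2500 -4.7500 3.2500]
Step 4: x=[4.0625 3.3750 10.3750] v=[4.3750 -3.0000 1.5000]
Step 5: x=[3.8750 5.7188 9.1250] v=[-0.3750 4.6875 -2.5000]
Step 6: x=[2.6719 8.8438 7.6719] v=[-2.4062 6.2499 -2.9062]
Max displacement = 2.8438

Answer: 2.8438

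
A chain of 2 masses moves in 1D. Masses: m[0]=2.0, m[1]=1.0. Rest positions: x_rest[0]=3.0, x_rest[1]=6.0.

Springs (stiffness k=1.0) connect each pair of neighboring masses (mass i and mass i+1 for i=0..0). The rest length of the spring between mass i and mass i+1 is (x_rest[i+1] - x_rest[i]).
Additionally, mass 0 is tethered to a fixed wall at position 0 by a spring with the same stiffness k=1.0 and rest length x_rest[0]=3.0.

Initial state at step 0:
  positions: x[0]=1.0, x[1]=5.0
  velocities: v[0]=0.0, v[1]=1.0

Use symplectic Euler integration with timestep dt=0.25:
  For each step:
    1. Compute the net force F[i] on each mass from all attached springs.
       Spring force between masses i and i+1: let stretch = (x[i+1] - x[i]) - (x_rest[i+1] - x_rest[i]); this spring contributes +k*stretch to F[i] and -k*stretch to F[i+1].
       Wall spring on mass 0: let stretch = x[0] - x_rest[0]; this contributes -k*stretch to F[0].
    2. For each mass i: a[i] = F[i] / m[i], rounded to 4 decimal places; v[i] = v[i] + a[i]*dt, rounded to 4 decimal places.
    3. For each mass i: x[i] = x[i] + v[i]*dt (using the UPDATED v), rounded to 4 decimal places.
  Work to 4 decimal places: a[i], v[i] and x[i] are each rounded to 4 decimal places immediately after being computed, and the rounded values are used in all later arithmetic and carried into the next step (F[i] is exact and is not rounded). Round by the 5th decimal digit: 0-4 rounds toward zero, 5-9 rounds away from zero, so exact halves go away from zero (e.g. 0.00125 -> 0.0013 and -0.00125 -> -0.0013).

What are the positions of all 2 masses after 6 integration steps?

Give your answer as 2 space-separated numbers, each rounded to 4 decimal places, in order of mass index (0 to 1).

Step 0: x=[1.0000 5.0000] v=[0.0000 1.0000]
Step 1: x=[1.0938 5.1875] v=[0.3750 0.7500]
Step 2: x=[1.2813 5.3067] v=[0.7500 0.4766]
Step 3: x=[1.5546 5.3618] v=[1.0930 0.2203]
Step 4: x=[1.8983 5.3664] v=[1.3746 0.0185]
Step 5: x=[2.2910 5.3418] v=[1.5708 -0.0985]
Step 6: x=[2.7075 5.3140] v=[1.6658 -0.1112]

Answer: 2.7075 5.3140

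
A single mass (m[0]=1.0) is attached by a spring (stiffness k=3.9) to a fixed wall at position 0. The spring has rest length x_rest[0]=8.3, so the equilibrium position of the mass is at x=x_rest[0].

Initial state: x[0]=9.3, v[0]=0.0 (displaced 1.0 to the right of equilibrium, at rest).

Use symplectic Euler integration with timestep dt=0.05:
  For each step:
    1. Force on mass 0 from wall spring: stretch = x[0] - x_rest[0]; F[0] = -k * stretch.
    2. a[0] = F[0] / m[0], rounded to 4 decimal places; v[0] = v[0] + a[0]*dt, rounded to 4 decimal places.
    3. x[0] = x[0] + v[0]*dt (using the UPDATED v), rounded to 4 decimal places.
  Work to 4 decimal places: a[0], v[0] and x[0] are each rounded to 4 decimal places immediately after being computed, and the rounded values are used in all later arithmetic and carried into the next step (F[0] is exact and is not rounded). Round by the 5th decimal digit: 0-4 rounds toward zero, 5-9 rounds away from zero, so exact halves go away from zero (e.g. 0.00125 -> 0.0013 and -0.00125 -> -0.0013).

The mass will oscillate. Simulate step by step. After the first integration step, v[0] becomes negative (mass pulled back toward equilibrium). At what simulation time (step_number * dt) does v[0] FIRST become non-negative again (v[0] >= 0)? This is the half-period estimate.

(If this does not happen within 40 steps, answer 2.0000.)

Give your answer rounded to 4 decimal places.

Answer: 1.6000

Derivation:
Step 0: x=[9.3000] v=[0.0000]
Step 1: x=[9.2903] v=[-0.1950]
Step 2: x=[9.2709] v=[-0.3881]
Step 3: x=[9.2420] v=[-0.5774]
Step 4: x=[9.2039] v=[-0.7611]
Step 5: x=[9.1570] v=[-0.9374]
Step 6: x=[9.1018] v=[-1.1045]
Step 7: x=[9.0388] v=[-1.2609]
Step 8: x=[8.9686] v=[-1.4050]
Step 9: x=[8.8918] v=[-1.5354]
Step 10: x=[8.8093] v=[-1.6508]
Step 11: x=[8.7218] v=[-1.7501]
Step 12: x=[8.6302] v=[-1.8324]
Step 13: x=[8.5354] v=[-1.8968]
Step 14: x=[8.4383] v=[-1.9427]
Step 15: x=[8.3398] v=[-1.9697]
Step 16: x=[8.2409] v=[-1.9775]
Step 17: x=[8.1426] v=[-1.9660]
Step 18: x=[8.0458] v=[-1.9353]
Step 19: x=[7.9515] v=[-1.8857]
Step 20: x=[7.8606] v=[-1.8177]
Step 21: x=[7.7740] v=[-1.7320]
Step 22: x=[7.6925] v=[-1.6294]
Step 23: x=[7.6170] v=[-1.5109]
Step 24: x=[7.5481] v=[-1.3777]
Step 25: x=[7.4865] v=[-1.2311]
Step 26: x=[7.4329] v=[-1.0725]
Step 27: x=[7.3877] v=[-0.9034]
Step 28: x=[7.3514] v=[-0.7255]
Step 29: x=[7.3244] v=[-0.5405]
Step 30: x=[7.3069] v=[-0.3503]
Step 31: x=[7.2991] v=[-0.1566]
Step 32: x=[7.3010] v=[0.0386]
First v>=0 after going negative at step 32, time=1.6000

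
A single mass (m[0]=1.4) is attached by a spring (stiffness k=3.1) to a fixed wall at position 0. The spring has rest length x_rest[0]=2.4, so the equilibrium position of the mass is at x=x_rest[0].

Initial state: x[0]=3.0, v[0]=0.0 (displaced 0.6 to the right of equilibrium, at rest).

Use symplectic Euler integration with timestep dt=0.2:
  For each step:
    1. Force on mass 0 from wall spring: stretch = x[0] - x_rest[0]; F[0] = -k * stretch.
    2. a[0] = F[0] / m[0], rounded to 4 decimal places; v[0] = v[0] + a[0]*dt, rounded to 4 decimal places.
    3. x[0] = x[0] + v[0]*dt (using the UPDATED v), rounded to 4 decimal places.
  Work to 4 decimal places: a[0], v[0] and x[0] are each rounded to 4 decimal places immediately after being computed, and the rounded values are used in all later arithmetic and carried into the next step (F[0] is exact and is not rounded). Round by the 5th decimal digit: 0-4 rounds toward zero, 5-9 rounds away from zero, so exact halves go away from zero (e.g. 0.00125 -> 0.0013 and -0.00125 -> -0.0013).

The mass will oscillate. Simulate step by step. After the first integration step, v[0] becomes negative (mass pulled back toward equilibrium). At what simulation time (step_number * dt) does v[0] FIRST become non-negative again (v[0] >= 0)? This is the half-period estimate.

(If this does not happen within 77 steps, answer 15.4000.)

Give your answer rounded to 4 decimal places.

Step 0: x=[3.0000] v=[0.0000]
Step 1: x=[2.9469] v=[-0.2657]
Step 2: x=[2.8453] v=[-0.5079]
Step 3: x=[2.7043] v=[-0.7051]
Step 4: x=[2.5363] v=[-0.8399]
Step 5: x=[2.3562] v=[-0.9003]
Step 6: x=[2.1800] v=[-0.8809]
Step 7: x=[2.0233] v=[-0.7835]
Step 8: x=[1.9000] v=[-0.6167]
Step 9: x=[1.8209] v=[-0.3953]
Step 10: x=[1.7931] v=[-0.1388]
Step 11: x=[1.8191] v=[0.1300]
First v>=0 after going negative at step 11, time=2.2000

Answer: 2.2000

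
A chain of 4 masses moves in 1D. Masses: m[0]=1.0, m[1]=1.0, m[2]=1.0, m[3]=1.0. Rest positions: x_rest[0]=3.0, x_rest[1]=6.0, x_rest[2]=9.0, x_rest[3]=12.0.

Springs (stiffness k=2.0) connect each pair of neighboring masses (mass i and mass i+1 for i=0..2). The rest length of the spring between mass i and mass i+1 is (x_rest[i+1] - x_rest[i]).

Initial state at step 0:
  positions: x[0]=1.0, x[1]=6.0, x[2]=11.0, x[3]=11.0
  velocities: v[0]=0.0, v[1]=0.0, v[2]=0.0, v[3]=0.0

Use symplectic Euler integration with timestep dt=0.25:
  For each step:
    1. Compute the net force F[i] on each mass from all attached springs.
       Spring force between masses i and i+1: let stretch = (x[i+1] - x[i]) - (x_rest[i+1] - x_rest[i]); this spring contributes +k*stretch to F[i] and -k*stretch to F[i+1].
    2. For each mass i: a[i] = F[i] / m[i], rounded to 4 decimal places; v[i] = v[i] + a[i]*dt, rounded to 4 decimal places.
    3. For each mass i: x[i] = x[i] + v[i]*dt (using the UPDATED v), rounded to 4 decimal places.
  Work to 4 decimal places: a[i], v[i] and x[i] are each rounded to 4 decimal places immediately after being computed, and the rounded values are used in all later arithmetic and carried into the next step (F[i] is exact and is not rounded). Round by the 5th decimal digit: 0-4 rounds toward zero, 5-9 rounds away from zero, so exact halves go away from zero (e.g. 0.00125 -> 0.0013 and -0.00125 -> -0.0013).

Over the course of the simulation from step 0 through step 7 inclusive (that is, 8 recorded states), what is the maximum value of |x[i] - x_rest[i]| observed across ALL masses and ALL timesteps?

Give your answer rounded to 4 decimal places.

Answer: 2.0538

Derivation:
Step 0: x=[1.0000 6.0000 11.0000 11.0000] v=[0.0000 0.0000 0.0000 0.0000]
Step 1: x=[1.2500 6.0000 10.3750 11.3750] v=[1.0000 0.0000 -2.5000 1.5000]
Step 2: x=[1.7188 5.9531 9.3281 12.0000] v=[1.8750 -0.1875 -4.1875 2.5000]
Step 3: x=[2.3419 5.7988 8.1933 12.6660] v=[2.4922 -0.6172 -4.5391 2.6641]
Step 4: x=[3.0221 5.5117 7.3183 13.1480] v=[2.7207 -1.1484 -3.5000 1.9278]
Step 5: x=[3.6385 5.1392 6.9462 13.2763] v=[2.4655 -1.4899 -1.4885 0.5130]
Step 6: x=[4.0675 4.8050 7.1395 12.9883] v=[1.7159 -1.3368 0.7731 -1.1521]
Step 7: x=[4.2137 4.6704 7.7721 12.3442] v=[0.5847 -0.5383 2.5303 -2.5765]
Max displacement = 2.0538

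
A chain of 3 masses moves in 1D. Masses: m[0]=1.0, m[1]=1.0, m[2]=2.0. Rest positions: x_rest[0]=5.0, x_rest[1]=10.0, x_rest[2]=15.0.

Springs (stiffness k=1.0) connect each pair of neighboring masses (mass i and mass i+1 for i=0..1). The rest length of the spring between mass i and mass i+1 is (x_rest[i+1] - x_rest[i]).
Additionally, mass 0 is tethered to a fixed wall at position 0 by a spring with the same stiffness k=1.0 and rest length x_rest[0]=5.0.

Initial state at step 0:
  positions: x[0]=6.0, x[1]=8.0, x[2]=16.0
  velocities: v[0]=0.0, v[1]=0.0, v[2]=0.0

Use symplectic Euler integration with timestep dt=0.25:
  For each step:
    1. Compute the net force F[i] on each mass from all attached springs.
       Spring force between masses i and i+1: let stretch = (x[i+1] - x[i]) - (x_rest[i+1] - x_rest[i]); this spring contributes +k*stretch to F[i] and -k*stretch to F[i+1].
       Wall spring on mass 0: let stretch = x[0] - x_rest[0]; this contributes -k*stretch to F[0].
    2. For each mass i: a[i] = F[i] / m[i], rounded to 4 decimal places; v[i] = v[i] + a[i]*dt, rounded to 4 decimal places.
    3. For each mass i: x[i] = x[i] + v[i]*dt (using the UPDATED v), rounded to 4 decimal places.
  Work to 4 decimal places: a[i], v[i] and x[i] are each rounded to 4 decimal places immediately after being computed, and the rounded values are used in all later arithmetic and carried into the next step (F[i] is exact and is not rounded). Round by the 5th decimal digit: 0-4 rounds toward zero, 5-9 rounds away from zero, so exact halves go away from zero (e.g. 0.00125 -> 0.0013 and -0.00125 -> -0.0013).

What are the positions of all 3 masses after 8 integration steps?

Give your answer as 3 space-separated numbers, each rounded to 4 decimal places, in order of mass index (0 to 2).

Step 0: x=[6.0000 8.0000 16.0000] v=[0.0000 0.0000 0.0000]
Step 1: x=[5.7500 8.3750 15.9063] v=[-1.0000 1.5000 -0.3750]
Step 2: x=[5.3047 9.0567 15.7335] v=[-1.7813 2.7266 -0.6914]
Step 3: x=[4.7623 9.9212 15.5083] v=[-2.1695 3.4578 -0.9010]
Step 4: x=[4.2447 10.8124 15.2647] v=[-2.0704 3.5649 -0.9744]
Step 5: x=[3.8723 11.5714 15.0382] v=[-1.4897 3.0361 -0.9059]
Step 6: x=[3.7391 12.0659 14.8596] v=[-0.5330 1.9780 -0.7143]
Step 7: x=[3.8926 12.2146 14.7500] v=[0.6139 0.5947 -0.4385]
Step 8: x=[4.3229 12.0016 14.7174] v=[1.7213 -0.8520 -0.1304]

Answer: 4.3229 12.0016 14.7174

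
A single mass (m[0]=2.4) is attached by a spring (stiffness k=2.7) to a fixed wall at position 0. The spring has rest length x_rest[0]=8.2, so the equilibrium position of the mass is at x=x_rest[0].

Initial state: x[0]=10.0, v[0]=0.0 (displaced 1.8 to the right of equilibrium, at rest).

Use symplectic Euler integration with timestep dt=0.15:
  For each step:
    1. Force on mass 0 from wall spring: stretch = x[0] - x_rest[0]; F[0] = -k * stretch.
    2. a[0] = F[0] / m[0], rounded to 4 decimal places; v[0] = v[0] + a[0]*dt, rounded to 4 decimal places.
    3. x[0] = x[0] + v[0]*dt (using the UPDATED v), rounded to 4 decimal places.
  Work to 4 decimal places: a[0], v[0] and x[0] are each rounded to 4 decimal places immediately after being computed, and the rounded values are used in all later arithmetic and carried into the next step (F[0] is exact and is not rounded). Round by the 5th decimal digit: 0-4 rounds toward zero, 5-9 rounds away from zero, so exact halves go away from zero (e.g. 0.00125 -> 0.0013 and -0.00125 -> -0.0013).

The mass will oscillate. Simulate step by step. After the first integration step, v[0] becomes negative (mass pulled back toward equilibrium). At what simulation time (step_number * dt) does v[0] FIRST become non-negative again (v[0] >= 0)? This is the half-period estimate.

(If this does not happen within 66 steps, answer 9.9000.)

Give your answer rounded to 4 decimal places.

Answer: 3.0000

Derivation:
Step 0: x=[10.0000] v=[0.0000]
Step 1: x=[9.9544] v=[-0.3038]
Step 2: x=[9.8644] v=[-0.5999]
Step 3: x=[9.7323] v=[-0.8808]
Step 4: x=[9.5614] v=[-1.1394]
Step 5: x=[9.3560] v=[-1.3691]
Step 6: x=[9.1214] v=[-1.5642]
Step 7: x=[8.8634] v=[-1.7197]
Step 8: x=[8.5887] v=[-1.8316]
Step 9: x=[8.3041] v=[-1.8972]
Step 10: x=[8.0169] v=[-1.9148]
Step 11: x=[7.7343] v=[-1.8839]
Step 12: x=[7.4635] v=[-1.8053]
Step 13: x=[7.2114] v=[-1.6810]
Step 14: x=[6.9843] v=[-1.5142]
Step 15: x=[6.7880] v=[-1.3090]
Step 16: x=[6.6274] v=[-1.0707]
Step 17: x=[6.5066] v=[-0.8053]
Step 18: x=[6.4287] v=[-0.5195]
Step 19: x=[6.3956] v=[-0.2206]
Step 20: x=[6.4082] v=[0.0839]
First v>=0 after going negative at step 20, time=3.0000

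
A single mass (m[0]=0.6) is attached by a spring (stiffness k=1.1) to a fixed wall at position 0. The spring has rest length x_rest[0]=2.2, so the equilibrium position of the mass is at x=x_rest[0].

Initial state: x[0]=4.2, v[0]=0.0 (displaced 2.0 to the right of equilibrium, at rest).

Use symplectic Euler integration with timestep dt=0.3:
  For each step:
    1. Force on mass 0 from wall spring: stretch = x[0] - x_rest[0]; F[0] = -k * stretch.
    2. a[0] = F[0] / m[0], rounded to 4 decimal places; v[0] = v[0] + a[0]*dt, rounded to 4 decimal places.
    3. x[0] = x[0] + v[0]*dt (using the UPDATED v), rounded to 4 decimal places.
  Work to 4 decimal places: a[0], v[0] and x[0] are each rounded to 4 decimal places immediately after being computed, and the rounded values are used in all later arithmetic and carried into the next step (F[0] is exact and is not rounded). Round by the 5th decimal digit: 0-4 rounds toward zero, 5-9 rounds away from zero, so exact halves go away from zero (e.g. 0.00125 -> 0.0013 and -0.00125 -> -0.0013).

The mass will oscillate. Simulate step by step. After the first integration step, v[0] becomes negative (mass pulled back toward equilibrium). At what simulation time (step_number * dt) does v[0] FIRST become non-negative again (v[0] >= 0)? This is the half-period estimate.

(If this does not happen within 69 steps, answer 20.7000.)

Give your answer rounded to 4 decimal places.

Answer: 2.4000

Derivation:
Step 0: x=[4.2000] v=[0.0000]
Step 1: x=[3.8700] v=[-1.1000]
Step 2: x=[3.2645] v=[-2.0185]
Step 3: x=[2.4833] v=[-2.6040]
Step 4: x=[1.6554] v=[-2.7598]
Step 5: x=[0.9173] v=[-2.4603]
Step 6: x=[0.3909] v=[-1.7548]
Step 7: x=[0.1630] v=[-0.7598]
Step 8: x=[0.2712] v=[0.3606]
First v>=0 after going negative at step 8, time=2.4000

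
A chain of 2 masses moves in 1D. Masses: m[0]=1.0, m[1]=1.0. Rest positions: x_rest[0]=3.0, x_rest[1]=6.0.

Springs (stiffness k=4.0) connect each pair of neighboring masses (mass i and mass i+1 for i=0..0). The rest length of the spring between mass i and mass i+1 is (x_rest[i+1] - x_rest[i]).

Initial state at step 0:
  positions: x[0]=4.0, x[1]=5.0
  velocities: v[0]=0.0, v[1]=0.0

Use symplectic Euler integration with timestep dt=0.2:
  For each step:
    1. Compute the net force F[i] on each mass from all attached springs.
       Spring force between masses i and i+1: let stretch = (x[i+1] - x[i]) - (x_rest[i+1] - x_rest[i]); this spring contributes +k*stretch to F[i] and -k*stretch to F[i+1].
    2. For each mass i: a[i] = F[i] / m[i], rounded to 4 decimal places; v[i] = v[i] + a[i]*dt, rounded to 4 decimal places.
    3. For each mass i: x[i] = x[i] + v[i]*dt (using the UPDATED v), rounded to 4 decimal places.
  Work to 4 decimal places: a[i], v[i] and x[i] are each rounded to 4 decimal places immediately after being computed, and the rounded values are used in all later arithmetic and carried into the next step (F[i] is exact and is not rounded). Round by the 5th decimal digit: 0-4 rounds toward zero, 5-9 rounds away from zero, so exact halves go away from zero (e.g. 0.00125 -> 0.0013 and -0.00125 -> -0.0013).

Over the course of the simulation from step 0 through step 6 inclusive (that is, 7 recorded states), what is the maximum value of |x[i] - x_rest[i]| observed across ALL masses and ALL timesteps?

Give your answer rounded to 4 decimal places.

Step 0: x=[4.0000 5.0000] v=[0.0000 0.0000]
Step 1: x=[3.6800 5.3200] v=[-1.6000 1.6000]
Step 2: x=[3.1424 5.8576] v=[-2.6880 2.6880]
Step 3: x=[2.5592 6.4408] v=[-2.9158 2.9158]
Step 4: x=[2.1171 6.8829] v=[-2.2105 2.2105]
Step 5: x=[1.9575 7.0425] v=[-0.7979 0.7979]
Step 6: x=[2.1315 6.8685] v=[0.8701 -0.8701]
Max displacement = 1.0425

Answer: 1.0425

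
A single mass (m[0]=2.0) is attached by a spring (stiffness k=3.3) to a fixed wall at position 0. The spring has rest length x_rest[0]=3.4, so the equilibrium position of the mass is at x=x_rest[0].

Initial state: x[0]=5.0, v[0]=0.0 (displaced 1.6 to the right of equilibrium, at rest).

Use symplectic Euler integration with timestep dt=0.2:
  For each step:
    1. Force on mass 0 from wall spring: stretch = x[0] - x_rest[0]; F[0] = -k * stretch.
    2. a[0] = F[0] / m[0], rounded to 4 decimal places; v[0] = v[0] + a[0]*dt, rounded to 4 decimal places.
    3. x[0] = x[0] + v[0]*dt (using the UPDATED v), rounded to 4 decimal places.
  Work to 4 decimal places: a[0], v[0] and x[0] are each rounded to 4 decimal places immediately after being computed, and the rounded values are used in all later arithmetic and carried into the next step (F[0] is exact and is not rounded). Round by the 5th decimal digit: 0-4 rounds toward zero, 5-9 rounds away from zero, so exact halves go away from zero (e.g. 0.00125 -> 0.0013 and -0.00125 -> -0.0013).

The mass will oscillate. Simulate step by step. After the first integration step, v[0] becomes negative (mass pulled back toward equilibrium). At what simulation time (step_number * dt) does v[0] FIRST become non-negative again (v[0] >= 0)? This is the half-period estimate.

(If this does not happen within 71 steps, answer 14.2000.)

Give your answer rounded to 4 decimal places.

Step 0: x=[5.0000] v=[0.0000]
Step 1: x=[4.8944] v=[-0.5280]
Step 2: x=[4.6902] v=[-1.0212]
Step 3: x=[4.4008] v=[-1.4470]
Step 4: x=[4.0453] v=[-1.7773]
Step 5: x=[3.6473] v=[-1.9902]
Step 6: x=[3.2329] v=[-2.0718]
Step 7: x=[2.8296] v=[-2.0167]
Step 8: x=[2.4639] v=[-1.8285]
Step 9: x=[2.1600] v=[-1.5196]
Step 10: x=[1.9379] v=[-1.1104]
Step 11: x=[1.8123] v=[-0.6279]
Step 12: x=[1.7915] v=[-0.1040]
Step 13: x=[1.8769] v=[0.4268]
First v>=0 after going negative at step 13, time=2.6000

Answer: 2.6000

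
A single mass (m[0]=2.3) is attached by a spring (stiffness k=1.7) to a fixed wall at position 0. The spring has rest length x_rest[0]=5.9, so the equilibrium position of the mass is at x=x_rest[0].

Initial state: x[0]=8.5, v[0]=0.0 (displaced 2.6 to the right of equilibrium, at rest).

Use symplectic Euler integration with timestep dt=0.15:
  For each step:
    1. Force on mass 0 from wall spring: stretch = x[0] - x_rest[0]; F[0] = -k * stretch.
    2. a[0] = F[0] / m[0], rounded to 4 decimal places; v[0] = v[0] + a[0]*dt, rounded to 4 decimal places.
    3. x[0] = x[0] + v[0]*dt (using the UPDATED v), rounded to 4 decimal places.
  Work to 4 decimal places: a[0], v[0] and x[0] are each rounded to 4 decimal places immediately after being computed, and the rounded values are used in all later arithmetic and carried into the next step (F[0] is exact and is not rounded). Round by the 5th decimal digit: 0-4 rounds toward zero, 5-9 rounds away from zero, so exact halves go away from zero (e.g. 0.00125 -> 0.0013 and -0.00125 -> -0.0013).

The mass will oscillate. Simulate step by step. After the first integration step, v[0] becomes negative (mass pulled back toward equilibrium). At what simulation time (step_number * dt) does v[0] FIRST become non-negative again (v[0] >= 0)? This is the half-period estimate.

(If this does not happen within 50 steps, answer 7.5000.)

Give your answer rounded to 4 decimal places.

Step 0: x=[8.5000] v=[0.0000]
Step 1: x=[8.4568] v=[-0.2883]
Step 2: x=[8.3710] v=[-0.5718]
Step 3: x=[8.2441] v=[-0.8458]
Step 4: x=[8.0782] v=[-1.1057]
Step 5: x=[7.8761] v=[-1.3472]
Step 6: x=[7.6412] v=[-1.5663]
Step 7: x=[7.3773] v=[-1.7594]
Step 8: x=[7.0888] v=[-1.9232]
Step 9: x=[6.7806] v=[-2.0550]
Step 10: x=[6.4577] v=[-2.1526]
Step 11: x=[6.1255] v=[-2.2144]
Step 12: x=[5.7896] v=[-2.2394]
Step 13: x=[5.4555] v=[-2.2272]
Step 14: x=[5.1288] v=[-2.1779]
Step 15: x=[4.8149] v=[-2.0924]
Step 16: x=[4.5191] v=[-1.9721]
Step 17: x=[4.2463] v=[-1.8190]
Step 18: x=[4.0009] v=[-1.6357]
Step 19: x=[3.7871] v=[-1.4251]
Step 20: x=[3.6085] v=[-1.1908]
Step 21: x=[3.4680] v=[-0.9367]
Step 22: x=[3.3679] v=[-0.6671]
Step 23: x=[3.3099] v=[-0.3864]
Step 24: x=[3.2950] v=[-0.0992]
Step 25: x=[3.3234] v=[0.1896]
First v>=0 after going negative at step 25, time=3.7500

Answer: 3.7500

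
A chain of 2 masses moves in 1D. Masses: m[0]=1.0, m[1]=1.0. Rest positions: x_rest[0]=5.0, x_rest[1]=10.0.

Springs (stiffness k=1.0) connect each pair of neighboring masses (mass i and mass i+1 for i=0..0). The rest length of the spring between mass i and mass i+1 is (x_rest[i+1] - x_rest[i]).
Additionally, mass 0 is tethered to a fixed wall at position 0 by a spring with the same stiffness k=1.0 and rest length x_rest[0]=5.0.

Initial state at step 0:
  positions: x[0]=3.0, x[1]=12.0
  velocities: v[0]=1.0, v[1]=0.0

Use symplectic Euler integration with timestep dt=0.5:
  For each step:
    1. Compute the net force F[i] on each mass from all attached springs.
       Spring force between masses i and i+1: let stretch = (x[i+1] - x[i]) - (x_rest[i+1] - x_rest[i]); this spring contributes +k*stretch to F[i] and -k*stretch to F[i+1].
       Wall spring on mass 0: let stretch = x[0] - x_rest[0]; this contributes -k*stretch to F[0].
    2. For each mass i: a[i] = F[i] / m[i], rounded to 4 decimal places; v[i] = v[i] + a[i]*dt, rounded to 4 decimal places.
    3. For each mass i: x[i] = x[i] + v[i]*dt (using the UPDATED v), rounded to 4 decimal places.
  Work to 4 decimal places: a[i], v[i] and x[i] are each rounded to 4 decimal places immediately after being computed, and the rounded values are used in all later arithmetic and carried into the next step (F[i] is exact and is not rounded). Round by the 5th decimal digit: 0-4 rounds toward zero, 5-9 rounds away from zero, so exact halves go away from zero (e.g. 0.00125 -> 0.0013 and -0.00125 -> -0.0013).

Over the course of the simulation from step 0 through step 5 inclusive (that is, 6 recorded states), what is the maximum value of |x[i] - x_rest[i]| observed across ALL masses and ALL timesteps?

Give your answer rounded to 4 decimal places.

Answer: 3.3125

Derivation:
Step 0: x=[3.0000 12.0000] v=[1.0000 0.0000]
Step 1: x=[5.0000 11.0000] v=[4.0000 -2.0000]
Step 2: x=[7.2500 9.7500] v=[4.5000 -2.5000]
Step 3: x=[8.3125 9.1250] v=[2.1250 -1.2500]
Step 4: x=[7.5000 9.5469] v=[-1.6250 0.8438]
Step 5: x=[5.3242 10.7071] v=[-4.3516 2.3204]
Max displacement = 3.3125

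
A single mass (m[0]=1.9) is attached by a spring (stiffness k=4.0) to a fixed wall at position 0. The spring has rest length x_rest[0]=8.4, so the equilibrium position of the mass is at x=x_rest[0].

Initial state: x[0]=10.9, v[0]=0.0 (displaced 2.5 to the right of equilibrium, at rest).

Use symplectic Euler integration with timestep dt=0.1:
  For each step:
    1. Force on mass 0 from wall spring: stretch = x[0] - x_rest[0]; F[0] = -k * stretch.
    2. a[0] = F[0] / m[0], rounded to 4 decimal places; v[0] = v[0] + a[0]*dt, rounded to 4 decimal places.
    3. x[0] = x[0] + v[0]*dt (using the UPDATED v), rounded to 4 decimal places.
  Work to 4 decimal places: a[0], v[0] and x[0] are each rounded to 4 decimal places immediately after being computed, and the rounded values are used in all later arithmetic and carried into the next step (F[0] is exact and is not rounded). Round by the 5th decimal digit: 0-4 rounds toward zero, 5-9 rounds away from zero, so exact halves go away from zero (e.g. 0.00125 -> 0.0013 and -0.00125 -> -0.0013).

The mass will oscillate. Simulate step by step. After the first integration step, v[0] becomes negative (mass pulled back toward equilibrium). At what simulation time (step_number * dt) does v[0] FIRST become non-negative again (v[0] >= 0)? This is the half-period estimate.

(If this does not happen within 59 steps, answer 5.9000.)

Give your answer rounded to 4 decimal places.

Step 0: x=[10.9000] v=[0.0000]
Step 1: x=[10.8474] v=[-0.5263]
Step 2: x=[10.7433] v=[-1.0415]
Step 3: x=[10.5898] v=[-1.5348]
Step 4: x=[10.3902] v=[-1.9958]
Step 5: x=[10.1487] v=[-2.4148]
Step 6: x=[9.8704] v=[-2.7830]
Step 7: x=[9.5611] v=[-3.0926]
Step 8: x=[9.2274] v=[-3.3370]
Step 9: x=[8.8763] v=[-3.5112]
Step 10: x=[8.5152] v=[-3.6115]
Step 11: x=[8.1516] v=[-3.6358]
Step 12: x=[7.7933] v=[-3.5835]
Step 13: x=[7.4477] v=[-3.4558]
Step 14: x=[7.1222] v=[-3.2553]
Step 15: x=[6.8236] v=[-2.9863]
Step 16: x=[6.5582] v=[-2.6544]
Step 17: x=[6.3315] v=[-2.2667]
Step 18: x=[6.1484] v=[-1.8312]
Step 19: x=[6.0127] v=[-1.3572]
Step 20: x=[5.9272] v=[-0.8546]
Step 21: x=[5.8938] v=[-0.3340]
Step 22: x=[5.9132] v=[0.1936]
First v>=0 after going negative at step 22, time=2.2000

Answer: 2.2000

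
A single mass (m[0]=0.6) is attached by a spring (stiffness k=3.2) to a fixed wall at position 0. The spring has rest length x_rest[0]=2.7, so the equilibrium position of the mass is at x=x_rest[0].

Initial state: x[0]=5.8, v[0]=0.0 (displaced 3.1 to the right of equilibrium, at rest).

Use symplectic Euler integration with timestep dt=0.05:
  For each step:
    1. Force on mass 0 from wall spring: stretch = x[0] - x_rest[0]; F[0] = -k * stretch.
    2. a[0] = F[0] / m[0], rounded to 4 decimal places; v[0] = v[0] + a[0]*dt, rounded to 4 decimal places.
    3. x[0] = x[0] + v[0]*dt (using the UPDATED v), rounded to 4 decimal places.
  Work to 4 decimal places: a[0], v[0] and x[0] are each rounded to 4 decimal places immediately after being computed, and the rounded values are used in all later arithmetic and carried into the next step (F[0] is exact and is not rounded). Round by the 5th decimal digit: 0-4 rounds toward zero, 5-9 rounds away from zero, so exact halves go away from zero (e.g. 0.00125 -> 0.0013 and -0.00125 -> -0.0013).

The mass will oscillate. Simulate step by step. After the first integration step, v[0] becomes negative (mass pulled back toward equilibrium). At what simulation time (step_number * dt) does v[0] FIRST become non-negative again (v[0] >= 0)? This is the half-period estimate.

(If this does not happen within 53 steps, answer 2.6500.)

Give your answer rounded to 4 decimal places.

Answer: 1.4000

Derivation:
Step 0: x=[5.8000] v=[0.0000]
Step 1: x=[5.7587] v=[-0.8267]
Step 2: x=[5.6766] v=[-1.6424]
Step 3: x=[5.5548] v=[-2.4362]
Step 4: x=[5.3949] v=[-3.1975]
Step 5: x=[5.1991] v=[-3.9161]
Step 6: x=[4.9700] v=[-4.5825]
Step 7: x=[4.7106] v=[-5.1878]
Step 8: x=[4.4244] v=[-5.7240]
Step 9: x=[4.1152] v=[-6.1838]
Step 10: x=[3.7871] v=[-6.5612]
Step 11: x=[3.4445] v=[-6.8511]
Step 12: x=[3.0920] v=[-7.0496]
Step 13: x=[2.7343] v=[-7.1541]
Step 14: x=[2.3761] v=[-7.1632]
Step 15: x=[2.0223] v=[-7.0768]
Step 16: x=[1.6775] v=[-6.8961]
Step 17: x=[1.3463] v=[-6.6234]
Step 18: x=[1.0332] v=[-6.2624]
Step 19: x=[0.7423] v=[-5.8179]
Step 20: x=[0.4775] v=[-5.2958]
Step 21: x=[0.2423] v=[-4.7031]
Step 22: x=[0.0399] v=[-4.0477]
Step 23: x=[-0.1270] v=[-3.3383]
Step 24: x=[-0.2562] v=[-2.5844]
Step 25: x=[-0.3460] v=[-1.7961]
Step 26: x=[-0.3952] v=[-0.9838]
Step 27: x=[-0.4031] v=[-0.1584]
Step 28: x=[-0.3696] v=[0.6691]
First v>=0 after going negative at step 28, time=1.4000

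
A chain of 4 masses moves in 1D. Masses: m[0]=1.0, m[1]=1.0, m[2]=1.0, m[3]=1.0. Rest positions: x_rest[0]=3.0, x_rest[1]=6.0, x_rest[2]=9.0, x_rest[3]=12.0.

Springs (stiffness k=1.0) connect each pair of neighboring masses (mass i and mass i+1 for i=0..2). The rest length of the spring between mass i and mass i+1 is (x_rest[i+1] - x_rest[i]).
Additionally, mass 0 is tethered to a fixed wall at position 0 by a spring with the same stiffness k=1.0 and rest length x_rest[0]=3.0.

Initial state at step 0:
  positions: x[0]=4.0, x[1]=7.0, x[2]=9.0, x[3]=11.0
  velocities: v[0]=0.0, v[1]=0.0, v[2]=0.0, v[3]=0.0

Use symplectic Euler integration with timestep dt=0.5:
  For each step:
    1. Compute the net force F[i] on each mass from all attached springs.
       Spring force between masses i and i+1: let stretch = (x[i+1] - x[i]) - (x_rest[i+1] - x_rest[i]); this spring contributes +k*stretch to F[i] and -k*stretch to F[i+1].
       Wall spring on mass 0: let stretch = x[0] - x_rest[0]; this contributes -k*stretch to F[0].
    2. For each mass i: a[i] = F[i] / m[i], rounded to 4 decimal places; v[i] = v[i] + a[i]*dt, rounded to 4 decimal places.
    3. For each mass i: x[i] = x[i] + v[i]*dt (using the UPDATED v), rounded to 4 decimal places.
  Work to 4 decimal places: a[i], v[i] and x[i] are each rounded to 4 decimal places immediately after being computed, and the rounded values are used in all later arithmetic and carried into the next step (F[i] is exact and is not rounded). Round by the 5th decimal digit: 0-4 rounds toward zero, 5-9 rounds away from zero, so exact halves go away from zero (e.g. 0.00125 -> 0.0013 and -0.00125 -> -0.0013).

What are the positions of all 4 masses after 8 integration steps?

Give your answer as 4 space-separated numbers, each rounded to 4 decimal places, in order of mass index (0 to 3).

Step 0: x=[4.0000 7.0000 9.0000 11.0000] v=[0.0000 0.0000 0.0000 0.0000]
Step 1: x=[3.7500 6.7500 9.0000 11.2500] v=[-0.5000 -0.5000 0.0000 0.5000]
Step 2: x=[3.3125 6.3125 9.0000 11.6875] v=[-0.8750 -0.8750 0.0000 0.8750]
Step 3: x=[2.7969 5.7969 9.0000 12.2032] v=[-1.0313 -1.0313 0.0000 1.0313]
Step 4: x=[2.3320 5.3320 9.0001 12.6681] v=[-0.9298 -0.9298 0.0001 0.9297]
Step 5: x=[2.0341 5.0341 9.0002 12.9660] v=[-0.5958 -0.5958 0.0001 0.5957]
Step 6: x=[1.9777 4.9777 9.0002 13.0224] v=[-0.1129 -0.1128 -0.0001 0.1128]
Step 7: x=[2.1769 5.1770 9.0001 12.8233] v=[0.3983 0.3985 -0.0003 -0.3983]
Step 8: x=[2.5819 5.5820 9.0000 12.4184] v=[0.8099 0.8100 -0.0003 -0.8099]

Answer: 2.5819 5.5820 9.0000 12.4184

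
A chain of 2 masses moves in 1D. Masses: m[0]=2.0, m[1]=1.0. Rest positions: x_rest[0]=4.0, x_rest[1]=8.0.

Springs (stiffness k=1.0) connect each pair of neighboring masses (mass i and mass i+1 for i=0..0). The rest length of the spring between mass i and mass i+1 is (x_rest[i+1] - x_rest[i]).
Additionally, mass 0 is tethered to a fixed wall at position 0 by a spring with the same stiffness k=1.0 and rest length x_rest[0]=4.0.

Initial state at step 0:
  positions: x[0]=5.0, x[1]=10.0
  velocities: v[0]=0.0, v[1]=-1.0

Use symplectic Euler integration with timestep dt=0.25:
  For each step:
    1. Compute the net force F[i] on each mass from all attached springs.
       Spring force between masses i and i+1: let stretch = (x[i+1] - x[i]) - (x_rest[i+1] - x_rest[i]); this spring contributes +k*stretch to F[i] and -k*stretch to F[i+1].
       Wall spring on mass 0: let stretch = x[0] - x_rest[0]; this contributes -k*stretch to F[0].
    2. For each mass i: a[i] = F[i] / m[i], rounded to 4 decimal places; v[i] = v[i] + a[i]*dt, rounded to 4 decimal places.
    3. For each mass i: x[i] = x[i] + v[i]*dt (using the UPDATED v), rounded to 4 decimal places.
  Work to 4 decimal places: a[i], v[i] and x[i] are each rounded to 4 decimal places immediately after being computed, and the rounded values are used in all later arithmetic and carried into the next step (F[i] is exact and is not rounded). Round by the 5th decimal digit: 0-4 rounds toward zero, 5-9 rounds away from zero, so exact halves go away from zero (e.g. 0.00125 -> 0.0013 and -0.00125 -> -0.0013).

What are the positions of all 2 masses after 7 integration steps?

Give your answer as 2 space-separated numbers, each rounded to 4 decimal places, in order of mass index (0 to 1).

Step 0: x=[5.0000 10.0000] v=[0.0000 -1.0000]
Step 1: x=[5.0000 9.6875] v=[0.0000 -1.2500]
Step 2: x=[4.9902 9.3320] v=[-0.0391 -1.4219]
Step 3: x=[4.9602 8.9552] v=[-0.1202 -1.5074]
Step 4: x=[4.9000 8.5787] v=[-0.2409 -1.5062]
Step 5: x=[4.8016 8.2222] v=[-0.3936 -1.4259]
Step 6: x=[4.6601 7.9019] v=[-0.5662 -1.2811]
Step 7: x=[4.4742 7.6290] v=[-0.7435 -1.0916]

Answer: 4.4742 7.6290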